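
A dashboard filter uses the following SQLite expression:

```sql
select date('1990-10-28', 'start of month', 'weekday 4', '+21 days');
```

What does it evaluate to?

`start of month` rewinds 1990-10-28 to 1990-10-01.
`weekday 4` advances to the next Thursday; 1990-10-01 is a Monday, so it moves forward to 1990-10-04.
Advancing 21 more days within October lands on 1990-10-25.

1990-10-25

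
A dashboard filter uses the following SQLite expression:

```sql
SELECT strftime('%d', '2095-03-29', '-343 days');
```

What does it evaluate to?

First apply '-343 days': 2095-03-29 → 2094-04-20.
`%d` extracts the 2-digit day of month: 20.

20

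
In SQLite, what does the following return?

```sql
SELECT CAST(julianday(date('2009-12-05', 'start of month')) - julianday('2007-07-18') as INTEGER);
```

867

`start of month` rewinds 2009-12-05 to 2009-12-01.
13 days remain in July 2007 after the 18th (31 − 18).
Full months from August 2007 through November 2009 contribute their day counts.
Then 1 day into December 2009.
Total: 13 + 31 + 30 + 31 + 30 + 31 + 31 + 29 + 31 + 30 + 31 + 30 + 31 + 31 + 30 + 31 + 30 + 31 + 31 + 28 + 31 + 30 + 31 + 30 + 31 + 31 + 30 + 31 + 30 + 1 = 867.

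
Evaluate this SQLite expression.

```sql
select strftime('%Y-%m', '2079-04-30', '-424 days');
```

First apply '-424 days': 2079-04-30 → 2078-03-02.
`%Y-%m` extracts the year-month: 2078-03.

2078-03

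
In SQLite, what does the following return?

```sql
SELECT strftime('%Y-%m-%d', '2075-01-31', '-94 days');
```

2074-10-29

First apply '-94 days': 2075-01-31 → 2074-10-29.
`%Y-%m-%d` extracts the ISO date: 2074-10-29.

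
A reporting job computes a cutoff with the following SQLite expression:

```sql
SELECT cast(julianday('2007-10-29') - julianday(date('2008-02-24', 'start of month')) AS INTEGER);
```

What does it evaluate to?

`start of month` rewinds 2008-02-24 to 2008-02-01.
2 days remain in October 2007 after the 29th (31 − 29).
November 2007: 30 days.
December 2007: 31 days.
January 2008: 31 days.
Then 1 day into February 2008.
Total: 2 + 30 + 31 + 31 + 1 = 95.
The subtraction is earlier − later, so the result is −95 → -95.

-95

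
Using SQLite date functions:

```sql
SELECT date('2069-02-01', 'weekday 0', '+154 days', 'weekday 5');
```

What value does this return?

2069-07-12

`weekday 0` advances to the next Sunday; 2069-02-01 is a Friday, so it moves forward to 2069-02-03.
Applying '+154 days' to 2069-02-03: counting 154 days forward gives 2069-07-07.
`weekday 5` advances to the next Friday; 2069-07-07 is a Sunday, so it moves forward to 2069-07-12.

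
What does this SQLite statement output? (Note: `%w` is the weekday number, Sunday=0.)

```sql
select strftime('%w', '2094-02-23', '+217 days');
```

2

First apply '+217 days': 2094-02-23 → 2094-09-28.
2094-09-28 is a Tuesday; with Sunday=0 that is 2.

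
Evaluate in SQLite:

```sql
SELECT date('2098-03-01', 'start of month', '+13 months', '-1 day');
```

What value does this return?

2099-03-31

`start of month` rewinds 2098-03-01 to 2098-03-01.
Adding +13 months to 2098-03-01 gives 2099-04-01.
Going back 1 day from 2099-04-01 reaches 2099-03-31 (last day of March, 31 days).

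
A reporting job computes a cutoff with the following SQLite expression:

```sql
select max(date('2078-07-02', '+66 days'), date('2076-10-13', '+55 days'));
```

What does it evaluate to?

2078-09-06

date('2078-07-02', '+66 days') → 2078-09-06.
date('2076-10-13', '+55 days') → 2076-12-07.
Later of the two is 2078-09-06.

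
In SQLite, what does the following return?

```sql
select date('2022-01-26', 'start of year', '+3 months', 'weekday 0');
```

`start of year` rewinds 2022-01-26 to 2022-01-01.
Adding +3 months to 2022-01-01 gives 2022-04-01.
`weekday 0` advances to the next Sunday; 2022-04-01 is a Friday, so it moves forward to 2022-04-03.

2022-04-03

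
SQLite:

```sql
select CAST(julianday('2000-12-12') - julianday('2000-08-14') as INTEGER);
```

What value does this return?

120

17 days remain in August 2000 after the 14th (31 − 14).
September 2000: 30 days.
October 2000: 31 days.
November 2000: 30 days.
Then 12 days into December 2000.
Total: 17 + 30 + 31 + 30 + 12 = 120.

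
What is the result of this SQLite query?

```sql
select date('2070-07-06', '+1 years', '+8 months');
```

Adding +1 year to 2070-07-06 gives 2071-07-06.
Adding +8 months to 2071-07-06 gives 2072-03-06.

2072-03-06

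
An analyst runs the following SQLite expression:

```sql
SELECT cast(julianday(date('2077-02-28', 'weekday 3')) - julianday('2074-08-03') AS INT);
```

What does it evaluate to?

943

`weekday 3` advances to the next Wednesday; 2077-02-28 is a Sunday, so it moves forward to 2077-03-03.
28 days remain in August 2074 after the 3rd (31 − 3).
Full months from September 2074 through February 2077 contribute their day counts.
Then 3 days into March 2077.
Total: 28 + 30 + 31 + 30 + 31 + 31 + 28 + 31 + 30 + 31 + 30 + 31 + 31 + 30 + 31 + 30 + 31 + 31 + 29 + 31 + 30 + 31 + 30 + 31 + 31 + 30 + 31 + 30 + 31 + 31 + 28 + 3 = 943.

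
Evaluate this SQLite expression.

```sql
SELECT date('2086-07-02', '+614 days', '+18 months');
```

2089-09-07

Applying '+614 days' to 2086-07-02: counting 614 days forward gives 2088-03-07.
Adding +18 months to 2088-03-07 gives 2089-09-07.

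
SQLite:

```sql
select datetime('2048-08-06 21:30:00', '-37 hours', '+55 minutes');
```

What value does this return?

2048-08-05 09:25:00

-37 hours from 2048-08-06 21:30:00 is 2048-08-05 08:30:00 (crosses midnight).
+55 minutes from 2048-08-05 08:30:00 is 2048-08-05 09:25:00.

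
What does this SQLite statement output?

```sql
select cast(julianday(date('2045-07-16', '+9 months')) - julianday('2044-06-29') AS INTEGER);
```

Adding +9 months to 2045-07-16 gives 2046-04-16.
1 day remains in June 2044 after the 29th (30 − 29).
Full months from July 2044 through March 2046 contribute their day counts.
Then 16 days into April 2046.
Total: 1 + 31 + 31 + 30 + 31 + 30 + 31 + 31 + 28 + 31 + 30 + 31 + 30 + 31 + 31 + 30 + 31 + 30 + 31 + 31 + 28 + 31 + 16 = 656.

656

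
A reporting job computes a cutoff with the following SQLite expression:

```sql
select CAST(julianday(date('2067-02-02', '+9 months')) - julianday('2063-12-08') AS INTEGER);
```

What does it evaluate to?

Adding +9 months to 2067-02-02 gives 2067-11-02.
23 days remain in December 2063 after the 8th (31 − 8).
Full months from January 2064 through October 2067 contribute their day counts.
Then 2 days into November 2067.
Total: 23 + 31 + 29 + 31 + 30 + 31 + 30 + 31 + 31 + 30 + 31 + 30 + 31 + 31 + 28 + 31 + 30 + 31 + 30 + 31 + 31 + 30 + 31 + 30 + 31 + 31 + 28 + 31 + 30 + 31 + 30 + 31 + 31 + 30 + 31 + 30 + 31 + 31 + 28 + 31 + 30 + 31 + 30 + 31 + 31 + 30 + 31 + 2 = 1425.

1425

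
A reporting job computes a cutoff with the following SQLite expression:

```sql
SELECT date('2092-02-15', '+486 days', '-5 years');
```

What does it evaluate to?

Applying '+486 days' to 2092-02-15: counting 486 days forward gives 2093-06-15.
Adding -5 years to 2093-06-15 gives 2088-06-15.

2088-06-15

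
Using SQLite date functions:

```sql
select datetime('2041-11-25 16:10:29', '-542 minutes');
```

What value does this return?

542 minutes = 9h 2m; -542 minutes from 2041-11-25 16:10:29 is 2041-11-25 07:08:29.

2041-11-25 07:08:29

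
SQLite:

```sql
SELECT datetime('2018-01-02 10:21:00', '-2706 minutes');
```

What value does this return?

2706 minutes = 45h 6m; -2706 minutes from 2018-01-02 10:21:00 is 2017-12-31 13:15:00 (crosses midnight).

2017-12-31 13:15:00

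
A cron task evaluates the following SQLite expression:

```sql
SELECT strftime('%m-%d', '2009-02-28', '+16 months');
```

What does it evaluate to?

First apply '+16 months': 2009-02-28 → 2010-06-28.
`%m-%d` extracts the month-day: 06-28.

06-28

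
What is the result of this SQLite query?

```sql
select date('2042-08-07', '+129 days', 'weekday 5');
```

2042-12-19

Applying '+129 days' to 2042-08-07: counting 129 days forward gives 2042-12-14.
`weekday 5` advances to the next Friday; 2042-12-14 is a Sunday, so it moves forward to 2042-12-19.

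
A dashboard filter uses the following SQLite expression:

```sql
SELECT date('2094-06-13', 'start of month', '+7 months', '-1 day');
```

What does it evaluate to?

2094-12-31

`start of month` rewinds 2094-06-13 to 2094-06-01.
Adding +7 months to 2094-06-01 gives 2095-01-01.
Going back 1 day from 2095-01-01 reaches 2094-12-31 (last day of December, 31 days).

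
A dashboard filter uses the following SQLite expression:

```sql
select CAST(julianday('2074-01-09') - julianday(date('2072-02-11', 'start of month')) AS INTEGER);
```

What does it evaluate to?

708

`start of month` rewinds 2072-02-11 to 2072-02-01.
28 days remain in February 2072 after the 1st (29 − 1).
Full months from March 2072 through December 2073 contribute their day counts.
Then 9 days into January 2074.
Total: 28 + 31 + 30 + 31 + 30 + 31 + 31 + 30 + 31 + 30 + 31 + 31 + 28 + 31 + 30 + 31 + 30 + 31 + 31 + 30 + 31 + 30 + 31 + 9 = 708.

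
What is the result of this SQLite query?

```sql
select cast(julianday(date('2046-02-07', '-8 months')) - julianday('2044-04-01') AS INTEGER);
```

432

Adding -8 months to 2046-02-07 gives 2045-06-07.
29 days remain in April 2044 after the 1st (30 − 1).
Full months from May 2044 through May 2045 contribute their day counts.
Then 7 days into June 2045.
Total: 29 + 31 + 30 + 31 + 31 + 30 + 31 + 30 + 31 + 31 + 28 + 31 + 30 + 31 + 7 = 432.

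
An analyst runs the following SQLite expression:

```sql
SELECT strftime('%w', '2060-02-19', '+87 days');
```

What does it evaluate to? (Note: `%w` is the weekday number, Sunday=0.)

0

First apply '+87 days': 2060-02-19 → 2060-05-16.
2060-05-16 is a Sunday; with Sunday=0 that is 0.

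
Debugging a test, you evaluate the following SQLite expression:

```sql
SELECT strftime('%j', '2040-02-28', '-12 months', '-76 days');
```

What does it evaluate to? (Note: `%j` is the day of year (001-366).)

348

First apply '-12 months', '-76 days': 2040-02-28 → 2038-12-14.
Day-of-year for 2038-12-14: days since 2038-01-01 inclusive = 348, zero-padded to 348.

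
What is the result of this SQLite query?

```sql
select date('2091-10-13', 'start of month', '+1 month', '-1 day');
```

`start of month` rewinds 2091-10-13 to 2091-10-01.
Adding +1 month to 2091-10-01 gives 2091-11-01.
Going back 1 day from 2091-11-01 reaches 2091-10-31 (last day of October, 31 days).

2091-10-31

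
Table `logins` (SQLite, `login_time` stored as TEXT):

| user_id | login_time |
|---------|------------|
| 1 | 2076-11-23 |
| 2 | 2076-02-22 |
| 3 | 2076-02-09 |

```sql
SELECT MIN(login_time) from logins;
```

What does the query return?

MIN over {2076-02-09, 2076-02-22, 2076-11-23}.

2076-02-09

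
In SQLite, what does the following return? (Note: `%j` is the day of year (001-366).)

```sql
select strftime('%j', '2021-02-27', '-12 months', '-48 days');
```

010

First apply '-12 months', '-48 days': 2021-02-27 → 2020-01-10.
Day-of-year for 2020-01-10: days since 2020-01-01 inclusive = 10, zero-padded to 010.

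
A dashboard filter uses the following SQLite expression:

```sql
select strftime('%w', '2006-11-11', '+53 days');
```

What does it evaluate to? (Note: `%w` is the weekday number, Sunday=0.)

3

First apply '+53 days': 2006-11-11 → 2007-01-03.
2007-01-03 is a Wednesday; with Sunday=0 that is 3.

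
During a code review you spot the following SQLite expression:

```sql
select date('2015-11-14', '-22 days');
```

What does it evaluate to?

2015-10-23

Going back 14 days from 2015-11-14 reaches 2015-10-31 (last day of October, 31 days).
Going back 8 days within October lands on 2015-10-23.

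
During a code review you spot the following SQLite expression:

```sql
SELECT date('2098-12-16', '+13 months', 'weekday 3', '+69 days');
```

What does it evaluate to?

Adding +13 months to 2098-12-16 gives 2100-01-16.
`weekday 3` advances to the next Wednesday; 2100-01-16 is a Saturday, so it moves forward to 2100-01-20.
Applying '+69 days' to 2100-01-20: counting 69 days forward gives 2100-03-30.

2100-03-30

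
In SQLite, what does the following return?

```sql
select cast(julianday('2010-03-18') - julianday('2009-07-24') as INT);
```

237

7 days remain in July 2009 after the 24th (31 − 24).
Full months from August 2009 through February 2010 contribute their day counts.
Then 18 days into March 2010.
Total: 7 + 31 + 30 + 31 + 30 + 31 + 31 + 28 + 18 = 237.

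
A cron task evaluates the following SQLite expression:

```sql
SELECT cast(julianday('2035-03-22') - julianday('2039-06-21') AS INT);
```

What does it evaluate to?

9 days remain in March 2035 after the 22nd (31 − 22).
Full months from April 2035 through May 2039 contribute their day counts.
Then 21 days into June 2039.
Total: 9 + 30 + 31 + 30 + 31 + 31 + 30 + 31 + 30 + 31 + 31 + 29 + 31 + 30 + 31 + 30 + 31 + 31 + 30 + 31 + 30 + 31 + 31 + 28 + 31 + 30 + 31 + 30 + 31 + 31 + 30 + 31 + 30 + 31 + 31 + 28 + 31 + 30 + 31 + 30 + 31 + 31 + 30 + 31 + 30 + 31 + 31 + 28 + 31 + 30 + 31 + 21 = 1552.
The subtraction is earlier − later, so the result is −1552 → -1552.

-1552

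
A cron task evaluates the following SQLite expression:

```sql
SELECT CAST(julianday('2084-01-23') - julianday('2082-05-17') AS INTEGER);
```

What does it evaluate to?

14 days remain in May 2082 after the 17th (31 − 17).
Full months from June 2082 through December 2083 contribute their day counts.
Then 23 days into January 2084.
Total: 14 + 30 + 31 + 31 + 30 + 31 + 30 + 31 + 31 + 28 + 31 + 30 + 31 + 30 + 31 + 31 + 30 + 31 + 30 + 31 + 23 = 616.

616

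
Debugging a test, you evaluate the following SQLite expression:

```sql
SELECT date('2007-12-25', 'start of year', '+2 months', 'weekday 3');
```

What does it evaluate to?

2007-03-07

`start of year` rewinds 2007-12-25 to 2007-01-01.
Adding +2 months to 2007-01-01 gives 2007-03-01.
`weekday 3` advances to the next Wednesday; 2007-03-01 is a Thursday, so it moves forward to 2007-03-07.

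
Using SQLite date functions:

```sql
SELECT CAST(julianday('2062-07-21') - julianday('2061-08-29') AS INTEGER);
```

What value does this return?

2 days remain in August 2061 after the 29th (31 − 29).
Full months from September 2061 through June 2062 contribute their day counts.
Then 21 days into July 2062.
Total: 2 + 30 + 31 + 30 + 31 + 31 + 28 + 31 + 30 + 31 + 30 + 21 = 326.

326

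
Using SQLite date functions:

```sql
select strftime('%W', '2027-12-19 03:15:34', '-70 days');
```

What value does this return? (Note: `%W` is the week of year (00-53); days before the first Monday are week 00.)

First apply '-70 days': 2027-12-19 03:15:34 → 2027-10-10 03:15:34.
2027-10-10 is a Sunday. SQLite's %W counts Mondays since the year started; the result is 40.

40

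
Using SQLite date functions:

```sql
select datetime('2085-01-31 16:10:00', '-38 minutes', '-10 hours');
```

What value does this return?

-38 minutes from 2085-01-31 16:10:00 is 2085-01-31 15:32:00.
-10 hours from 2085-01-31 15:32:00 is 2085-01-31 05:32:00.

2085-01-31 05:32:00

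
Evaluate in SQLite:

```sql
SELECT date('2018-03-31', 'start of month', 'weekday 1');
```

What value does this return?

2018-03-05

`start of month` rewinds 2018-03-31 to 2018-03-01.
`weekday 1` advances to the next Monday; 2018-03-01 is a Thursday, so it moves forward to 2018-03-05.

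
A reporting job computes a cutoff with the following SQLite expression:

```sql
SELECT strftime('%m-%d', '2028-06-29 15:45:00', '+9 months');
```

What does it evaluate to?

First apply '+9 months': 2028-06-29 15:45:00 → 2029-03-29 15:45:00.
`%m-%d` extracts the month-day: 03-29.

03-29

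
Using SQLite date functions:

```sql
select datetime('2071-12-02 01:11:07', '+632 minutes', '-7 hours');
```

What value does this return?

2071-12-02 04:43:07

632 minutes = 10h 32m; +632 minutes from 2071-12-02 01:11:07 is 2071-12-02 11:43:07.
-7 hours from 2071-12-02 11:43:07 is 2071-12-02 04:43:07.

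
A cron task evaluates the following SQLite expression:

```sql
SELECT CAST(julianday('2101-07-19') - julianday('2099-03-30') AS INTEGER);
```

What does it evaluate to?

841

1 day remains in March 2099 after the 30th (31 − 30).
Full months from April 2099 through June 2101 contribute their day counts.
Then 19 days into July 2101.
Total: 1 + 30 + 31 + 30 + 31 + 31 + 30 + 31 + 30 + 31 + 31 + 28 + 31 + 30 + 31 + 30 + 31 + 31 + 30 + 31 + 30 + 31 + 31 + 28 + 31 + 30 + 31 + 30 + 19 = 841.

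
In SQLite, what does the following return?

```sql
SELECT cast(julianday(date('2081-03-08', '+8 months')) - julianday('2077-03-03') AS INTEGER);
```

1711

Adding +8 months to 2081-03-08 gives 2081-11-08.
28 days remain in March 2077 after the 3rd (31 − 3).
Full months from April 2077 through October 2081 contribute their day counts.
Then 8 days into November 2081.
Total: 28 + 30 + 31 + 30 + 31 + 31 + 30 + 31 + 30 + 31 + 31 + 28 + 31 + 30 + 31 + 30 + 31 + 31 + 30 + 31 + 30 + 31 + 31 + 28 + 31 + 30 + 31 + 30 + 31 + 31 + 30 + 31 + 30 + 31 + 31 + 29 + 31 + 30 + 31 + 30 + 31 + 31 + 30 + 31 + 30 + 31 + 31 + 28 + 31 + 30 + 31 + 30 + 31 + 31 + 30 + 31 + 8 = 1711.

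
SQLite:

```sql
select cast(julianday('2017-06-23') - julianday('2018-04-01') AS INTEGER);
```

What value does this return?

7 days remain in June 2017 after the 23rd (30 − 23).
Full months from July 2017 through March 2018 contribute their day counts.
Then 1 day into April 2018.
Total: 7 + 31 + 31 + 30 + 31 + 30 + 31 + 31 + 28 + 31 + 1 = 282.
The subtraction is earlier − later, so the result is −282 → -282.

-282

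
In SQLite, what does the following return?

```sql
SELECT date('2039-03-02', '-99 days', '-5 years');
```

2033-11-23

Applying '-99 days' to 2039-03-02: counting 99 days back gives 2038-11-23.
Adding -5 years to 2038-11-23 gives 2033-11-23.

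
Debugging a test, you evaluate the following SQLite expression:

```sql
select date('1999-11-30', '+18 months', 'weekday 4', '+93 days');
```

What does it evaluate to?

Adding +18 months to 1999-11-30 gives 2001-05-30.
`weekday 4` advances to the next Thursday; 2001-05-30 is a Wednesday, so it moves forward to 2001-05-31.
Applying '+93 days' to 2001-05-31: counting 93 days forward gives 2001-09-01.

2001-09-01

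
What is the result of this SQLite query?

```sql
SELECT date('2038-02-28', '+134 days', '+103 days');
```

Applying '+134 days' to 2038-02-28: counting 134 days forward gives 2038-07-12.
Applying '+103 days' to 2038-07-12: counting 103 days forward gives 2038-10-23.

2038-10-23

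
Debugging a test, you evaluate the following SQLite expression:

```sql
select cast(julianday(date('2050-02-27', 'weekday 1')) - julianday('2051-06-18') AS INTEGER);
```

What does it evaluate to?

-475

`weekday 1` advances to the next Monday; 2050-02-27 is a Sunday, so it moves forward to 2050-02-28.
0 days remain in February 2050 after the 28th (28 − 28).
Full months from March 2050 through May 2051 contribute their day counts.
Then 18 days into June 2051.
Total: 0 + 31 + 30 + 31 + 30 + 31 + 31 + 30 + 31 + 30 + 31 + 31 + 28 + 31 + 30 + 31 + 18 = 475.
The subtraction is earlier − later, so the result is −475 → -475.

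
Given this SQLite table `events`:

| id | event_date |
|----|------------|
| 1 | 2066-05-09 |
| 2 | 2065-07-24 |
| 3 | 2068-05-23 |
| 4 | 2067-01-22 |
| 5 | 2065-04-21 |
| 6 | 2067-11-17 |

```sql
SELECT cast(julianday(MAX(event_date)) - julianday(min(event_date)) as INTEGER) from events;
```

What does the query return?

MIN = 2065-04-21, MAX = 2068-05-23.
9 days remain in April 2065 after the 21st (30 − 21).
Full months from May 2065 through April 2068 contribute their day counts.
Then 23 days into May 2068.
Total: 9 + 31 + 30 + 31 + 31 + 30 + 31 + 30 + 31 + 31 + 28 + 31 + 30 + 31 + 30 + 31 + 31 + 30 + 31 + 30 + 31 + 31 + 28 + 31 + 30 + 31 + 30 + 31 + 31 + 30 + 31 + 30 + 31 + 31 + 29 + 31 + 30 + 23 = 1128.

1128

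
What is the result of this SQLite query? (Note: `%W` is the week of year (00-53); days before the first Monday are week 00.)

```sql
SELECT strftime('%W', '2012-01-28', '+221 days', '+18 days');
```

38

First apply '+221 days', '+18 days': 2012-01-28 → 2012-09-23.
2012-09-23 is a Sunday. SQLite's %W counts Mondays since the year started; the result is 38.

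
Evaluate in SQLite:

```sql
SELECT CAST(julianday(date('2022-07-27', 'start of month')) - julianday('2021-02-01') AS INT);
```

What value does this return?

515

`start of month` rewinds 2022-07-27 to 2022-07-01.
27 days remain in February 2021 after the 1st (28 − 1).
Full months from March 2021 through June 2022 contribute their day counts.
Then 1 day into July 2022.
Total: 27 + 31 + 30 + 31 + 30 + 31 + 31 + 30 + 31 + 30 + 31 + 31 + 28 + 31 + 30 + 31 + 30 + 1 = 515.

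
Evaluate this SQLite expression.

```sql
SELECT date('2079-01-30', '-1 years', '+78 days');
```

Adding -1 year to 2079-01-30 gives 2078-01-30.
Applying '+78 days' to 2078-01-30: counting 78 days forward gives 2078-04-18.

2078-04-18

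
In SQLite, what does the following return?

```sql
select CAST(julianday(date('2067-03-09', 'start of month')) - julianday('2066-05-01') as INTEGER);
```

304

`start of month` rewinds 2067-03-09 to 2067-03-01.
30 days remain in May 2066 after the 1st (31 − 1).
Full months from June 2066 through February 2067 contribute their day counts.
Then 1 day into March 2067.
Total: 30 + 30 + 31 + 31 + 30 + 31 + 30 + 31 + 31 + 28 + 1 = 304.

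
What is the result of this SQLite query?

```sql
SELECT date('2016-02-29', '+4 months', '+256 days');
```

Adding +4 months to 2016-02-29 gives 2016-06-29.
Applying '+256 days' to 2016-06-29: counting 256 days forward gives 2017-03-12.

2017-03-12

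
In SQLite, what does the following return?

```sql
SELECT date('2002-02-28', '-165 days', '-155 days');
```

2001-04-14

Applying '-165 days' to 2002-02-28: counting 165 days back gives 2001-09-16.
Applying '-155 days' to 2001-09-16: counting 155 days back gives 2001-04-14.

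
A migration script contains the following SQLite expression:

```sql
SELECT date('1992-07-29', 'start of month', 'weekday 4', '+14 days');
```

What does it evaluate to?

1992-07-16

`start of month` rewinds 1992-07-29 to 1992-07-01.
`weekday 4` advances to the next Thursday; 1992-07-01 is a Wednesday, so it moves forward to 1992-07-02.
Advancing 14 more days within July lands on 1992-07-16.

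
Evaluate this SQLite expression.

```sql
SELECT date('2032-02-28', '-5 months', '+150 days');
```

2032-02-25

Adding -5 months to 2032-02-28 gives 2031-09-28.
Applying '+150 days' to 2031-09-28: counting 150 days forward gives 2032-02-25.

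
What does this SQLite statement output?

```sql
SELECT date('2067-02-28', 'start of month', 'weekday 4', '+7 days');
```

`start of month` rewinds 2067-02-28 to 2067-02-01.
`weekday 4` advances to the next Thursday; 2067-02-01 is a Tuesday, so it moves forward to 2067-02-03.
Advancing 7 more days within February lands on 2067-02-10.

2067-02-10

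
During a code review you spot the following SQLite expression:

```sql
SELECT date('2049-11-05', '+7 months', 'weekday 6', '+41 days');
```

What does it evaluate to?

Adding +7 months to 2049-11-05 gives 2050-06-05.
`weekday 6` advances to the next Saturday; 2050-06-05 is a Sunday, so it moves forward to 2050-06-11.
Applying '+41 days' to 2050-06-11: counting 41 days forward gives 2050-07-22.

2050-07-22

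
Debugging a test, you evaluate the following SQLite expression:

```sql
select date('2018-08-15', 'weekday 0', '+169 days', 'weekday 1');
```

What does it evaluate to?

`weekday 0` advances to the next Sunday; 2018-08-15 is a Wednesday, so it moves forward to 2018-08-19.
Applying '+169 days' to 2018-08-19: counting 169 days forward gives 2019-02-04.
`weekday 1` advances to the next Monday; 2019-02-04 is already a Monday, so it stays at 2019-02-04.

2019-02-04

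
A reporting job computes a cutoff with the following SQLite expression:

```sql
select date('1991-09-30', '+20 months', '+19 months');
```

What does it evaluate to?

Adding +20 months to 1991-09-30 gives 1993-05-30.
Adding +19 months to 1993-05-30 gives 1994-12-30.

1994-12-30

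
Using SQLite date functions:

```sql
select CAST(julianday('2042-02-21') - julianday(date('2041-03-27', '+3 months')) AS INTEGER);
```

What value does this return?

239

Adding +3 months to 2041-03-27 gives 2041-06-27.
3 days remain in June 2041 after the 27th (30 − 27).
Full months from July 2041 through January 2042 contribute their day counts.
Then 21 days into February 2042.
Total: 3 + 31 + 31 + 30 + 31 + 30 + 31 + 31 + 21 = 239.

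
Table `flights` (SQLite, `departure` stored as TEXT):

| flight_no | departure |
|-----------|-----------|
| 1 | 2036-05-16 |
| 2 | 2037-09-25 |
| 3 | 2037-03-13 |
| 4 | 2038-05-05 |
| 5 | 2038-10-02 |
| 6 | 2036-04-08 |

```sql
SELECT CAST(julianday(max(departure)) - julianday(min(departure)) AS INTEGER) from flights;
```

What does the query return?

907

MIN = 2036-04-08, MAX = 2038-10-02.
22 days remain in April 2036 after the 8th (30 − 8).
Full months from May 2036 through September 2038 contribute their day counts.
Then 2 days into October 2038.
Total: 22 + 31 + 30 + 31 + 31 + 30 + 31 + 30 + 31 + 31 + 28 + 31 + 30 + 31 + 30 + 31 + 31 + 30 + 31 + 30 + 31 + 31 + 28 + 31 + 30 + 31 + 30 + 31 + 31 + 30 + 2 = 907.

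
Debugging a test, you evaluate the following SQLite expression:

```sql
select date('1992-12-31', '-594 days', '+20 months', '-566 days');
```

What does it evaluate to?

1991-07-01

Applying '-594 days' to 1992-12-31: counting 594 days back gives 1991-05-17.
Adding +20 months to 1991-05-17 gives 1993-01-17.
Applying '-566 days' to 1993-01-17: counting 566 days back gives 1991-07-01.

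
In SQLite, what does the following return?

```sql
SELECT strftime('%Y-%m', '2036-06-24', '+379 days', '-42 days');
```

First apply '+379 days', '-42 days': 2036-06-24 → 2037-05-27.
`%Y-%m` extracts the year-month: 2037-05.

2037-05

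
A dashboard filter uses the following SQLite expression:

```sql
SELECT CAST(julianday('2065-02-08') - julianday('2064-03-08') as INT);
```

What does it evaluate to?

337

23 days remain in March 2064 after the 8th (31 − 8).
Full months from April 2064 through January 2065 contribute their day counts.
Then 8 days into February 2065.
Total: 23 + 30 + 31 + 30 + 31 + 31 + 30 + 31 + 30 + 31 + 31 + 8 = 337.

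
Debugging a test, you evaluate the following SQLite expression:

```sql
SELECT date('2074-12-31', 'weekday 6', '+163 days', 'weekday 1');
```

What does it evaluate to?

2075-06-17

`weekday 6` advances to the next Saturday; 2074-12-31 is a Monday, so it moves forward to 2075-01-05.
Applying '+163 days' to 2075-01-05: counting 163 days forward gives 2075-06-17.
`weekday 1` advances to the next Monday; 2075-06-17 is already a Monday, so it stays at 2075-06-17.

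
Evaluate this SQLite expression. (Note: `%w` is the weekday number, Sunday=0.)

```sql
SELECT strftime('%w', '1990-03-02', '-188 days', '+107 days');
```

First apply '-188 days', '+107 days': 1990-03-02 → 1989-12-11.
1989-12-11 is a Monday; with Sunday=0 that is 1.

1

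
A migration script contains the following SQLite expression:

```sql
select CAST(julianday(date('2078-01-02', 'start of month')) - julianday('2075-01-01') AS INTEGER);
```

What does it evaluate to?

`start of month` rewinds 2078-01-02 to 2078-01-01.
30 days remain in January 2075 after the 1st (31 − 1).
Full months from February 2075 through December 2077 contribute their day counts.
Then 1 day into January 2078.
Total: 30 + 28 + 31 + 30 + 31 + 30 + 31 + 31 + 30 + 31 + 30 + 31 + 31 + 29 + 31 + 30 + 31 + 30 + 31 + 31 + 30 + 31 + 30 + 31 + 31 + 28 + 31 + 30 + 31 + 30 + 31 + 31 + 30 + 31 + 30 + 31 + 1 = 1096.

1096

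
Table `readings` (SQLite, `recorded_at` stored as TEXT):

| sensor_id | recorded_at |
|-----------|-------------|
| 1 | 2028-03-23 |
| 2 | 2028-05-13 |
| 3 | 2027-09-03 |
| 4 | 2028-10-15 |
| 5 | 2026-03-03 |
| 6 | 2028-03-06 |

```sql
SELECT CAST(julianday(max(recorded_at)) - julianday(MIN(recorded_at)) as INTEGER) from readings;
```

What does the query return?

MIN = 2026-03-03, MAX = 2028-10-15.
28 days remain in March 2026 after the 3rd (31 − 3).
Full months from April 2026 through September 2028 contribute their day counts.
Then 15 days into October 2028.
Total: 28 + 30 + 31 + 30 + 31 + 31 + 30 + 31 + 30 + 31 + 31 + 28 + 31 + 30 + 31 + 30 + 31 + 31 + 30 + 31 + 30 + 31 + 31 + 29 + 31 + 30 + 31 + 30 + 31 + 31 + 30 + 15 = 957.

957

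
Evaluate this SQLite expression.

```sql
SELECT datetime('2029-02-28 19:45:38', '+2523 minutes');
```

2029-03-02 13:48:38

2523 minutes = 42h 3m; +2523 minutes from 2029-02-28 19:45:38 is 2029-03-02 13:48:38 (crosses midnight).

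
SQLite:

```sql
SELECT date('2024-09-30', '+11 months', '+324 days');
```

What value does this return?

2026-07-20

Adding +11 months to 2024-09-30 gives 2025-08-30.
Applying '+324 days' to 2025-08-30: counting 324 days forward gives 2026-07-20.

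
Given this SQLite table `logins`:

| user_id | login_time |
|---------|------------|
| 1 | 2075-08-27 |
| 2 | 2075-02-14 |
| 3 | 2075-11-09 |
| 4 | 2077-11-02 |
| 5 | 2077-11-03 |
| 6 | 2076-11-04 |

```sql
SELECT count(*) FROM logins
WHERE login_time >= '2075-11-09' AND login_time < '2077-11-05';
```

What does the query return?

4

Rows in [2075-11-09, 2077-11-05): 2075-11-09, 2077-11-02, 2077-11-03, 2076-11-04 → 4 rows.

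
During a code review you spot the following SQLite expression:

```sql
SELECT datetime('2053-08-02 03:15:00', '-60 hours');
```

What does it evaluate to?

2053-07-30 15:15:00

-60 hours from 2053-08-02 03:15:00 is 2053-07-30 15:15:00 (crosses midnight).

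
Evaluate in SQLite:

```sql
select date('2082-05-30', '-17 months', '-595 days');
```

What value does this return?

2079-05-15

Adding -17 months to 2082-05-30 gives 2080-12-30.
Applying '-595 days' to 2080-12-30: counting 595 days back gives 2079-05-15.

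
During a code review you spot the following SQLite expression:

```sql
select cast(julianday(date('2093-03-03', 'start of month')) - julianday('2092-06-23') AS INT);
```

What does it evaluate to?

`start of month` rewinds 2093-03-03 to 2093-03-01.
7 days remain in June 2092 after the 23rd (30 − 23).
Full months from July 2092 through February 2093 contribute their day counts.
Then 1 day into March 2093.
Total: 7 + 31 + 31 + 30 + 31 + 30 + 31 + 31 + 28 + 1 = 251.

251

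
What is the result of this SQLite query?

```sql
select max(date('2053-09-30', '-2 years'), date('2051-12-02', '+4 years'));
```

date('2053-09-30', '-2 years') → 2051-09-30.
date('2051-12-02', '+4 years') → 2055-12-02.
Later of the two is 2055-12-02.

2055-12-02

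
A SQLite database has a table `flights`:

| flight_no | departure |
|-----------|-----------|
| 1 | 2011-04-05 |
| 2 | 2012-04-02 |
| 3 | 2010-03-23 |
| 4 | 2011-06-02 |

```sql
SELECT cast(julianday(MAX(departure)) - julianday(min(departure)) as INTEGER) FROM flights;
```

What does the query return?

MIN = 2010-03-23, MAX = 2012-04-02.
8 days remain in March 2010 after the 23rd (31 − 23).
Full months from April 2010 through March 2012 contribute their day counts.
Then 2 days into April 2012.
Total: 8 + 30 + 31 + 30 + 31 + 31 + 30 + 31 + 30 + 31 + 31 + 28 + 31 + 30 + 31 + 30 + 31 + 31 + 30 + 31 + 30 + 31 + 31 + 29 + 31 + 2 = 741.

741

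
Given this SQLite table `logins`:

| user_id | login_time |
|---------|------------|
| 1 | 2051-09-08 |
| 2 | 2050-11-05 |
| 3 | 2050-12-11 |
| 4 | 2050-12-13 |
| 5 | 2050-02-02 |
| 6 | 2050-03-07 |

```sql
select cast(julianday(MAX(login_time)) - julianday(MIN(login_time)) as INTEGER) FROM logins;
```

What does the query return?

583

MIN = 2050-02-02, MAX = 2051-09-08.
26 days remain in February 2050 after the 2nd (28 − 2).
Full months from March 2050 through August 2051 contribute their day counts.
Then 8 days into September 2051.
Total: 26 + 31 + 30 + 31 + 30 + 31 + 31 + 30 + 31 + 30 + 31 + 31 + 28 + 31 + 30 + 31 + 30 + 31 + 31 + 8 = 583.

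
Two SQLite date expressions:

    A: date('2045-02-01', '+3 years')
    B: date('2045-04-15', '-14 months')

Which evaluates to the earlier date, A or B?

A = 2048-02-01.
B = 2044-02-15.
B is earlier.

B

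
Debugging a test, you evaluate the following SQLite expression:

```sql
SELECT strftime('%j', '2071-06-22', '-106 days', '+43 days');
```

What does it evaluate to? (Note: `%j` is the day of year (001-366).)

First apply '-106 days', '+43 days': 2071-06-22 → 2071-04-20.
Day-of-year for 2071-04-20: days since 2071-01-01 inclusive = 110, zero-padded to 110.

110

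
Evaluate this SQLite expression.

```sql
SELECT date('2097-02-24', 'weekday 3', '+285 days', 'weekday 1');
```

`weekday 3` advances to the next Wednesday; 2097-02-24 is a Sunday, so it moves forward to 2097-02-27.
Applying '+285 days' to 2097-02-27: counting 285 days forward gives 2097-12-09.
`weekday 1` advances to the next Monday; 2097-12-09 is already a Monday, so it stays at 2097-12-09.

2097-12-09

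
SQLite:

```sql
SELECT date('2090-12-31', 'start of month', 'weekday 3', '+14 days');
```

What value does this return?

`start of month` rewinds 2090-12-31 to 2090-12-01.
`weekday 3` advances to the next Wednesday; 2090-12-01 is a Friday, so it moves forward to 2090-12-06.
Advancing 14 more days within December lands on 2090-12-20.

2090-12-20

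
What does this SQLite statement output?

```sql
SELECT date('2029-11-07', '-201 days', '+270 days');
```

Applying '-201 days' to 2029-11-07: counting 201 days back gives 2029-04-20.
Applying '+270 days' to 2029-04-20: counting 270 days forward gives 2030-01-15.

2030-01-15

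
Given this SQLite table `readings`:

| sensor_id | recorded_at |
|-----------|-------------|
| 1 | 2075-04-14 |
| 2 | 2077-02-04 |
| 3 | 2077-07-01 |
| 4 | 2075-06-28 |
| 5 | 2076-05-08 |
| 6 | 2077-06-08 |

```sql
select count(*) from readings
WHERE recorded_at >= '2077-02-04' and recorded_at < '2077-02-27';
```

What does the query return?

1

Rows in [2077-02-04, 2077-02-27): 2077-02-04 → 1 row.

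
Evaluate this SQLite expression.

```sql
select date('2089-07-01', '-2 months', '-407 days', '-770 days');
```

Adding -2 months to 2089-07-01 gives 2089-05-01.
Applying '-407 days' to 2089-05-01: counting 407 days back gives 2088-03-20.
Applying '-770 days' to 2088-03-20: counting 770 days back gives 2086-02-09.

2086-02-09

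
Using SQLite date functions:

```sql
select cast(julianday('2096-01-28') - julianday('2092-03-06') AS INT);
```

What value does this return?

25 days remain in March 2092 after the 6th (31 − 6).
Full months from April 2092 through December 2095 contribute their day counts.
Then 28 days into January 2096.
Total: 25 + 30 + 31 + 30 + 31 + 31 + 30 + 31 + 30 + 31 + 31 + 28 + 31 + 30 + 31 + 30 + 31 + 31 + 30 + 31 + 30 + 31 + 31 + 28 + 31 + 30 + 31 + 30 + 31 + 31 + 30 + 31 + 30 + 31 + 31 + 28 + 31 + 30 + 31 + 30 + 31 + 31 + 30 + 31 + 30 + 31 + 28 = 1423.

1423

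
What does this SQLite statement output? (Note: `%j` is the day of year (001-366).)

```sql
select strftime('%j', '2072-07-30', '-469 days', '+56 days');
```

First apply '-469 days', '+56 days': 2072-07-30 → 2071-06-13.
Day-of-year for 2071-06-13: days since 2071-01-01 inclusive = 164, zero-padded to 164.

164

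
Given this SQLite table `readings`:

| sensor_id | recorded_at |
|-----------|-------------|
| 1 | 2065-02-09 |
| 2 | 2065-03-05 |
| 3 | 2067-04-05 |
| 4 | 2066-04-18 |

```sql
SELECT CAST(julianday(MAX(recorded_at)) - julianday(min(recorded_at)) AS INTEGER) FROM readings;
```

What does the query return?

MIN = 2065-02-09, MAX = 2067-04-05.
19 days remain in February 2065 after the 9th (28 − 9).
Full months from March 2065 through March 2067 contribute their day counts.
Then 5 days into April 2067.
Total: 19 + 31 + 30 + 31 + 30 + 31 + 31 + 30 + 31 + 30 + 31 + 31 + 28 + 31 + 30 + 31 + 30 + 31 + 31 + 30 + 31 + 30 + 31 + 31 + 28 + 31 + 5 = 785.

785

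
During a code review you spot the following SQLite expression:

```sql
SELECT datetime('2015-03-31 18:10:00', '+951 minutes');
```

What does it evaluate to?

951 minutes = 15h 51m; +951 minutes from 2015-03-31 18:10:00 is 2015-04-01 10:01:00 (crosses midnight).

2015-04-01 10:01:00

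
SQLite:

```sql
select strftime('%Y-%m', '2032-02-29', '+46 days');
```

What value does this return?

2032-04

First apply '+46 days': 2032-02-29 → 2032-04-15.
`%Y-%m` extracts the year-month: 2032-04.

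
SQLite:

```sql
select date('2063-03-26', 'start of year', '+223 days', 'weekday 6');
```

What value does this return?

2063-08-18

`start of year` rewinds 2063-03-26 to 2063-01-01.
Applying '+223 days' to 2063-01-01: counting 223 days forward gives 2063-08-12.
`weekday 6` advances to the next Saturday; 2063-08-12 is a Sunday, so it moves forward to 2063-08-18.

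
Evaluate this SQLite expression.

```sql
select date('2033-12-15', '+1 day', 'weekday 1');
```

Advancing 1 more day within December lands on 2033-12-16.
`weekday 1` advances to the next Monday; 2033-12-16 is a Friday, so it moves forward to 2033-12-19.

2033-12-19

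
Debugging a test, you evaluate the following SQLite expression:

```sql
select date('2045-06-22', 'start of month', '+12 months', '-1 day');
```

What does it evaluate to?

2046-05-31

`start of month` rewinds 2045-06-22 to 2045-06-01.
Adding +12 months to 2045-06-01 gives 2046-06-01.
Going back 1 day from 2046-06-01 reaches 2046-05-31 (last day of May, 31 days).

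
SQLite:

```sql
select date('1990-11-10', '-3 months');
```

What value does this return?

1990-08-10

Adding -3 months to 1990-11-10 gives 1990-08-10.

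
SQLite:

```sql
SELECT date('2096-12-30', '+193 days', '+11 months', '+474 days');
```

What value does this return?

2099-09-28

Applying '+193 days' to 2096-12-30: counting 193 days forward gives 2097-07-11.
Adding +11 months to 2097-07-11 gives 2098-06-11.
Applying '+474 days' to 2098-06-11: counting 474 days forward gives 2099-09-28.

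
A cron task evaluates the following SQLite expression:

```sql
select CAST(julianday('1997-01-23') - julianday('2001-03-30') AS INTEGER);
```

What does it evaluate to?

8 days remain in January 1997 after the 23rd (31 − 23).
Full months from February 1997 through February 2001 contribute their day counts.
Then 30 days into March 2001.
Total: 8 + 28 + 31 + 30 + 31 + 30 + 31 + 31 + 30 + 31 + 30 + 31 + 31 + 28 + 31 + 30 + 31 + 30 + 31 + 31 + 30 + 31 + 30 + 31 + 31 + 28 + 31 + 30 + 31 + 30 + 31 + 31 + 30 + 31 + 30 + 31 + 31 + 29 + 31 + 30 + 31 + 30 + 31 + 31 + 30 + 31 + 30 + 31 + 31 + 28 + 30 = 1527.
The subtraction is earlier − later, so the result is −1527 → -1527.

-1527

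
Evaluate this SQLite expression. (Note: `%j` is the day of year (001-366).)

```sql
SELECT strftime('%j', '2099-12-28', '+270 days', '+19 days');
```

286

First apply '+270 days', '+19 days': 2099-12-28 → 2100-10-13.
Day-of-year for 2100-10-13: days since 2100-01-01 inclusive = 286, zero-padded to 286.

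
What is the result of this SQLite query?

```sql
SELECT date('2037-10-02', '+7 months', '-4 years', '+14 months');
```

Adding +7 months to 2037-10-02 gives 2038-05-02.
Adding -4 years to 2038-05-02 gives 2034-05-02.
Adding +14 months to 2034-05-02 gives 2035-07-02.

2035-07-02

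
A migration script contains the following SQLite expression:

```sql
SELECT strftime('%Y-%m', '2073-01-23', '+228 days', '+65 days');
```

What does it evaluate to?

First apply '+228 days', '+65 days': 2073-01-23 → 2073-11-12.
`%Y-%m` extracts the year-month: 2073-11.

2073-11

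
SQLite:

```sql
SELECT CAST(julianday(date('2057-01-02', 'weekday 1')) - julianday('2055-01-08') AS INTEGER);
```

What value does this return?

731

`weekday 1` advances to the next Monday; 2057-01-02 is a Tuesday, so it moves forward to 2057-01-08.
23 days remain in January 2055 after the 8th (31 − 8).
Full months from February 2055 through December 2056 contribute their day counts.
Then 8 days into January 2057.
Total: 23 + 28 + 31 + 30 + 31 + 30 + 31 + 31 + 30 + 31 + 30 + 31 + 31 + 29 + 31 + 30 + 31 + 30 + 31 + 31 + 30 + 31 + 30 + 31 + 8 = 731.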